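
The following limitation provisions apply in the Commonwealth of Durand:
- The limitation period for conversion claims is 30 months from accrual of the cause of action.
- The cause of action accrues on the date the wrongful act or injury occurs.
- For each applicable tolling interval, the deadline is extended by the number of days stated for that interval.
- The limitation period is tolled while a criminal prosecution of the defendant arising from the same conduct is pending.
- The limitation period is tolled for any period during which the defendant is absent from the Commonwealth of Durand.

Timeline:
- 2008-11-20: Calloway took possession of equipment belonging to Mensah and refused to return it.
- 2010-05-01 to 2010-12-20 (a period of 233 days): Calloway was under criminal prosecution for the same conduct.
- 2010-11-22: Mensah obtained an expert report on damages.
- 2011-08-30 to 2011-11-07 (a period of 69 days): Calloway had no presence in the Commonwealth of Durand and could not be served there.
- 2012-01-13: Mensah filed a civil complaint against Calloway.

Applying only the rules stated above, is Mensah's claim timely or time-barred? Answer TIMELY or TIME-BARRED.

The limitation period began to run on 2008-11-20.
Adding the 30 months base period to 2008-11-20 gives a deadline of 2011-05-20, before any tolling.
The period was tolled for 233 days by the pending criminal prosecution (2010-05-01 to 2010-12-20), pushing the deadline to 2012-01-08.
The defendant's absence from the jurisdiction from 2011-08-30 to 2011-11-07 tolled the period for 69 days, extending the deadline to 2012-03-17.
None of the other events listed affects the running of the period under the stated rules.
The 2012-01-13 filing precedes the 2012-03-17 deadline; the claim is timely.

TIMELY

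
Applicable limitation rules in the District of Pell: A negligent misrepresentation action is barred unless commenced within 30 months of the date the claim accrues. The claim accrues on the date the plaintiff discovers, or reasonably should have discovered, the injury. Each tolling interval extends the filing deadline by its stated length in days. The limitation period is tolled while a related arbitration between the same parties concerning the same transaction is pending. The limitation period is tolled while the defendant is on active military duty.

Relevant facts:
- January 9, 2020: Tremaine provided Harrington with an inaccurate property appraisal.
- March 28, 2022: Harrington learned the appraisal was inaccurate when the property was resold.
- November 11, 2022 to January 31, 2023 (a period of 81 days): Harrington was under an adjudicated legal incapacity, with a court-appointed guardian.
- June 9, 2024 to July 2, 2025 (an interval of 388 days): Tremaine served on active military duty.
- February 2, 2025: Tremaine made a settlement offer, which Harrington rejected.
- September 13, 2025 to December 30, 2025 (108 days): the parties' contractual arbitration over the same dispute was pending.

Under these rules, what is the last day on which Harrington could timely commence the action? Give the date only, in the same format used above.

February 6, 2026

The claim did not accrue until Harrington discovered the injury on March 28, 2022; the January 9, 2020 act date does not start the clock under the stated rule.
The untolled deadline — 30 months after March 28, 2022 — is September 28, 2024.
The period was tolled for 388 days by the defendant's active military service (June 9, 2024 to July 2, 2025), pushing the deadline to October 21, 2025.
The pending related arbitration from September 13, 2025 to December 30, 2025 tolled the period for 108 days, extending the deadline to February 6, 2026.
Although the plaintiff's incapacity ran from November 11, 2022 to January 31, 2023, the stated rules do not make that a tolling event, so it is disregarded.
Nothing else in the chronology tolls or restarts the period.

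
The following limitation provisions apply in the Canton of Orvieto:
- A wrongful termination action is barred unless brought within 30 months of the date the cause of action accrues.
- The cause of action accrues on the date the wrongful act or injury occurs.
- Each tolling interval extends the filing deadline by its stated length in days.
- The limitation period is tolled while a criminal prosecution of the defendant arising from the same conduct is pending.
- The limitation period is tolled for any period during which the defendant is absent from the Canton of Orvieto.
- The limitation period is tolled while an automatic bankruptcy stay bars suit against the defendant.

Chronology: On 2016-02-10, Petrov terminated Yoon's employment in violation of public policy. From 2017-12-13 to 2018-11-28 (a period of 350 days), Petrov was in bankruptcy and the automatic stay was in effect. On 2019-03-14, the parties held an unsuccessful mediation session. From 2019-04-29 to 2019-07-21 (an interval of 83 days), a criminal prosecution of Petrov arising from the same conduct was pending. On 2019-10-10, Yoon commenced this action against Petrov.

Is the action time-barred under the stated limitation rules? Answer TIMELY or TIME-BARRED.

TIMELY

The claim accrued on 2016-02-10, when the wrongful act occurred.
30 months from 2016-02-10 is 2018-08-10.
The automatic bankruptcy stay from 2017-12-13 to 2018-11-28 tolled the period for 350 days, extending the deadline to 2019-07-26.
The period was tolled for 83 days by the pending criminal prosecution (2019-04-29 to 2019-07-21), pushing the deadline to 2019-10-17.
The other events in the timeline have no effect on the limitation period under the stated rules.
Filing on 2019-10-10 beat the 2019-10-17 deadline — the action is timely.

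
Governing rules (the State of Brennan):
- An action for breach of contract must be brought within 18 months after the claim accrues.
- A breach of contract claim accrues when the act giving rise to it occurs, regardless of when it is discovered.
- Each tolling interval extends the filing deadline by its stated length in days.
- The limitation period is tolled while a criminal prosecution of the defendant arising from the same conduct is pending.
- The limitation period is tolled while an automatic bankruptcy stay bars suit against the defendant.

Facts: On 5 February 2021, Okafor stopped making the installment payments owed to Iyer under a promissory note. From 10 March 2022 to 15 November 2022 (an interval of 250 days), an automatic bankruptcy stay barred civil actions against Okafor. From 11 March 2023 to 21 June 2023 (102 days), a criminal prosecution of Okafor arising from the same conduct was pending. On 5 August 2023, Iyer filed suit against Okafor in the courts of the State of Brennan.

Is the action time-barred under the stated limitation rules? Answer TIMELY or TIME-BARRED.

The limitation period began to run on 5 February 2021.
The untolled deadline — 18 months after 5 February 2021 — is 5 August 2022.
The period was tolled for 250 days by the automatic bankruptcy stay (10 March 2022 to 15 November 2022), pushing the deadline to 12 April 2023.
The period was tolled for 102 days by the pending criminal prosecution (11 March 2023 to 21 June 2023), pushing the deadline to 23 July 2023.
Filing on 5 August 2023 missed the 23 July 2023 deadline — the action is time-barred.

TIME-BARRED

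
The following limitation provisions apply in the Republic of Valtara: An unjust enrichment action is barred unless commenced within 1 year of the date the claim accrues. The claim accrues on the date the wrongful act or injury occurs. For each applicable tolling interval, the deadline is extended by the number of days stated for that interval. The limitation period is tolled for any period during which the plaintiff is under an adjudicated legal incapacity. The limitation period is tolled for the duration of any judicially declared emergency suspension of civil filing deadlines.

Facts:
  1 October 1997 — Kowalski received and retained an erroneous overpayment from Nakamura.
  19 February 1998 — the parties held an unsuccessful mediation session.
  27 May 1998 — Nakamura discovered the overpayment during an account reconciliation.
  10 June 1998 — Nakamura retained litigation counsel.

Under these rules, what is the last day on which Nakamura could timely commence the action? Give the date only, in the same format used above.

1 October 1998

Accrual is governed by the date of the act, so the period began to run on 1 October 1997; the later discovery on 27 May 1998 is irrelevant under the stated rule.
Adding the 1 year base period to 1 October 1997 gives a deadline of 1 October 1998, before any tolling.
None of the other events listed affects the running of the period under the stated rules.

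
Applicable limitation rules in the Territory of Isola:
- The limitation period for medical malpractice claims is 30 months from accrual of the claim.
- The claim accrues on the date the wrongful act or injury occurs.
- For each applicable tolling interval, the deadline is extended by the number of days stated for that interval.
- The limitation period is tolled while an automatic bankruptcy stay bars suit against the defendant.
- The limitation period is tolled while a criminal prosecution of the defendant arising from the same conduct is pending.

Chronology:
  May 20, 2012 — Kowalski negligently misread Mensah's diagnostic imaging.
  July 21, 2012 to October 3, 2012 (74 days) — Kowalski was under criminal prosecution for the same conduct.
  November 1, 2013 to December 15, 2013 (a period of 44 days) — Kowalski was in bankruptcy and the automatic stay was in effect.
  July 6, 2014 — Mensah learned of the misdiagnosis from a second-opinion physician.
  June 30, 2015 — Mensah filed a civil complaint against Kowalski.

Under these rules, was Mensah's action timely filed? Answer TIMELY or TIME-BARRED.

TIME-BARRED

The claim accrued on May 20, 2012, when the wrongful act occurred; under the stated occurrence rule the July 6, 2014 discovery does not delay accrual.
Adding the 30 months base period to May 20, 2012 gives a deadline of November 20, 2014, before any tolling.
The period was tolled for 74 days by the pending criminal prosecution (July 21, 2012 to October 3, 2012), pushing the deadline to February 2, 2015.
The automatic bankruptcy stay from November 1, 2013 to December 15, 2013 tolled the period for 44 days, extending the deadline to March 18, 2015.
Mensah filed on June 30, 2015, after the March 18, 2015 deadline, so the action is time-barred.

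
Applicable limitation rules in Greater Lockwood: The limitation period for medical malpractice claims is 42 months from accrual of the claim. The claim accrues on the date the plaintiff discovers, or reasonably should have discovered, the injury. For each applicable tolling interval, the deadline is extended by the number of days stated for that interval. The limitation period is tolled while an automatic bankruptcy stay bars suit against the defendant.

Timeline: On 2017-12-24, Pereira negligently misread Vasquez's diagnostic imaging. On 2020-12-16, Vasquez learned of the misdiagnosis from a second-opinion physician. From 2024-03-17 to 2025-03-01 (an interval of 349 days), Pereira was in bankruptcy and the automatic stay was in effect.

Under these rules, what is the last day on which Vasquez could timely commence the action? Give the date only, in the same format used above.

Accrual is tied to discovery, so the period began on 2020-12-16 rather than on 2017-12-24 when the act occurred.
Adding the 42 months base period to 2020-12-16 gives a deadline of 2024-06-16, before any tolling.
The period was tolled for 349 days by the automatic bankruptcy stay (2024-03-17 to 2025-03-01), pushing the deadline to 2025-05-31.

2025-05-31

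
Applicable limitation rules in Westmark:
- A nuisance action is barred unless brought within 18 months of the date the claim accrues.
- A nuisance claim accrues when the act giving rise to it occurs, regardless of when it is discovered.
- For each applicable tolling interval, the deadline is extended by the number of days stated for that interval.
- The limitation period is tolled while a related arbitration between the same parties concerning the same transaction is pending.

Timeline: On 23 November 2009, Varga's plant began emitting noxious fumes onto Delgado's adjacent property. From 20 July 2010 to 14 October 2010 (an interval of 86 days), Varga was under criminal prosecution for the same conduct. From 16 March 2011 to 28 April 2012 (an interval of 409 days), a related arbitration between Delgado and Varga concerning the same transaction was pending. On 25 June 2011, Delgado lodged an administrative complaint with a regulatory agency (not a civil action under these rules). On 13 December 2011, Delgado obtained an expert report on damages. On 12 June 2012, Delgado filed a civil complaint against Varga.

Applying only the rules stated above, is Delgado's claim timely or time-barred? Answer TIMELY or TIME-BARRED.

The limitation period began to run on 23 November 2009.
Adding the 18 months base period to 23 November 2009 gives a deadline of 23 May 2011, before any tolling.
The period was tolled for 409 days by the pending related arbitration (16 March 2011 to 28 April 2012), pushing the deadline to 5 July 2012.
The pending criminal prosecution from 20 July 2010 to 14 October 2010 does not toll the period, because no stated rule makes a criminal prosecution a tolling event.
None of the other events listed affects the running of the period under the stated rules.
Delgado filed on 12 June 2012, before the 5 July 2012 deadline, so the action is timely.

TIMELY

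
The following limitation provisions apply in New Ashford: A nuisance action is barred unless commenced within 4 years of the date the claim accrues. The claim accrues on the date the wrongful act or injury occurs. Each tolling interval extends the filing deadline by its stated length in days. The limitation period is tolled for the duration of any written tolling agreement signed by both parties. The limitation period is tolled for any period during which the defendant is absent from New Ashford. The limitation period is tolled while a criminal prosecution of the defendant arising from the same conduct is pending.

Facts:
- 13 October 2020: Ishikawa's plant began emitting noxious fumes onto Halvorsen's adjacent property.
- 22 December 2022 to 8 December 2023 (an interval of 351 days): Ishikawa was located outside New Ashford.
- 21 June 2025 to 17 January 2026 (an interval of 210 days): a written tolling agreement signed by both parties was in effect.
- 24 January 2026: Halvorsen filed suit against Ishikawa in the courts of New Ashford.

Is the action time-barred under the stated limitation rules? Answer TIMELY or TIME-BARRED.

TIMELY

The claim accrued on 13 October 2020, the date of the act.
The untolled deadline — 4 years after 13 October 2020 — is 13 October 2024.
The defendant's absence from the jurisdiction from 22 December 2022 to 8 December 2023 tolled the period for 351 days, extending the deadline to 29 September 2025.
The period was tolled for 210 days by the written tolling agreement (21 June 2025 to 17 January 2026), pushing the deadline to 27 April 2026.
Filing on 24 January 2026 beat the 27 April 2026 deadline — the action is timely.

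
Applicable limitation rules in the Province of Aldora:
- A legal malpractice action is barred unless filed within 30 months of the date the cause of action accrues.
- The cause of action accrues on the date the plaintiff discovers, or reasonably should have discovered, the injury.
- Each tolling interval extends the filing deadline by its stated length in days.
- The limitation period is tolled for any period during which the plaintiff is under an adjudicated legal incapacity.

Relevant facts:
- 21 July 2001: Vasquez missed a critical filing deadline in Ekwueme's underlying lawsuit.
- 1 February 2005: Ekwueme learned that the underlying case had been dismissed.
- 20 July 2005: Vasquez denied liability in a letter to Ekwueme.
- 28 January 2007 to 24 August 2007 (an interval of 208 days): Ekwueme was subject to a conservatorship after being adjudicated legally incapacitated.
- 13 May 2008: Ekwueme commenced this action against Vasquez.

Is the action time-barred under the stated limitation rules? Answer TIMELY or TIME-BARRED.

The claim did not accrue until Ekwueme discovered the injury on 1 February 2005; the 21 July 2001 act date does not start the clock under the stated rule.
Adding the 30 months base period to 1 February 2005 gives a deadline of 1 August 2007, before any tolling.
Because the plaintiff's legal incapacity ran from 28 January 2007 to 24 August 2007, the deadline is extended by 208 days to 25 February 2008.
Nothing else in the chronology tolls or restarts the period.
The 13 May 2008 filing falls after the 25 February 2008 deadline; the claim is time-barred.

TIME-BARRED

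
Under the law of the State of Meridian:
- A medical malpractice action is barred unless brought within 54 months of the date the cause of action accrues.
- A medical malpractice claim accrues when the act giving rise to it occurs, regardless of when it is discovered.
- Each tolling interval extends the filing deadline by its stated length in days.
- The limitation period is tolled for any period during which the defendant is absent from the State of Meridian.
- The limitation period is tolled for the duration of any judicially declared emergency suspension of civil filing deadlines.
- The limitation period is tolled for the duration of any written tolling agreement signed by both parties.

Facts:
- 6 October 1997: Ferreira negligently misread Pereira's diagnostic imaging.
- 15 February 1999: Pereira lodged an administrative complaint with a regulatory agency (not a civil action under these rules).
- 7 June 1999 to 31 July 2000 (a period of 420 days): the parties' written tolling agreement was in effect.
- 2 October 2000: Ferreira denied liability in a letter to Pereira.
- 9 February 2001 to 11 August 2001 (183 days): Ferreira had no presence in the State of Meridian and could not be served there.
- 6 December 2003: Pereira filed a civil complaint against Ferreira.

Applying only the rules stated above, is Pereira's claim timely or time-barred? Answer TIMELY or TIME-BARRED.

The claim accrued on 6 October 1997, when the wrongful act occurred.
Adding the 54 months base period to 6 October 1997 gives a deadline of 6 April 2002, before any tolling.
Because the written tolling agreement ran from 7 June 1999 to 31 July 2000, the deadline is extended by 420 days to 31 May 2003.
Because the defendant's absence from the jurisdiction ran from 9 February 2001 to 11 August 2001, the deadline is extended by 183 days to 30 November 2003.
Nothing else in the chronology tolls or restarts the period.
Pereira filed on 6 December 2003, after the 30 November 2003 deadline, so the action is time-barred.

TIME-BARRED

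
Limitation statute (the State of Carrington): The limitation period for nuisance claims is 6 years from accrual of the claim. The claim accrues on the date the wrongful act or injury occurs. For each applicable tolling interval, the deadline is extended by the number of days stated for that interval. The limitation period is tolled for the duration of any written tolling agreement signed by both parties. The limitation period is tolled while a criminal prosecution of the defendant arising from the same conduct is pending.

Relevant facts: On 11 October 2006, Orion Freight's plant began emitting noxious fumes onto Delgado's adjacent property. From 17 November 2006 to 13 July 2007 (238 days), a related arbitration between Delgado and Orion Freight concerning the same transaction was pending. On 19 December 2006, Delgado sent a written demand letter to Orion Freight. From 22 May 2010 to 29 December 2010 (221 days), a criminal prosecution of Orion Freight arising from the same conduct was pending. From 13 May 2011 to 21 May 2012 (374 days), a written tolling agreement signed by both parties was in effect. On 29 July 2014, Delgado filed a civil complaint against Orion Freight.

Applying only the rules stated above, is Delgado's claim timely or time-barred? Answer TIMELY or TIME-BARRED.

The claim accrued on 11 October 2006, the date of the act.
The untolled deadline — 6 years after 11 October 2006 — is 11 October 2012.
The period was tolled for 221 days by the pending criminal prosecution (22 May 2010 to 29 December 2010), pushing the deadline to 20 May 2013.
The written tolling agreement from 13 May 2011 to 21 May 2012 tolled the period for 374 days, extending the deadline to 29 May 2014.
Although a pending arbitration ran from 17 November 2006 to 13 July 2007, the stated rules do not make that a tolling event, so it is disregarded.
Nothing else in the chronology tolls or restarts the period.
The 29 July 2014 filing falls after the 29 May 2014 deadline; the claim is time-barred.

TIME-BARRED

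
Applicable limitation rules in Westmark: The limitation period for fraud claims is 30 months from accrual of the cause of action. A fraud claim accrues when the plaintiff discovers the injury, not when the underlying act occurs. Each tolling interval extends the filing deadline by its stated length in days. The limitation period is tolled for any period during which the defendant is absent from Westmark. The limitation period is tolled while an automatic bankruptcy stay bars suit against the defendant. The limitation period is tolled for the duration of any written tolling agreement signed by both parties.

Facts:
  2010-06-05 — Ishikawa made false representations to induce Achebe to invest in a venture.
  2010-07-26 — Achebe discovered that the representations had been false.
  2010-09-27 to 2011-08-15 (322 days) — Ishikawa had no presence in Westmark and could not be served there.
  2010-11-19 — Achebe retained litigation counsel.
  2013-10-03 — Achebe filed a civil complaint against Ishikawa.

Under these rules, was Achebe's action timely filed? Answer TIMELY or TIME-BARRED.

TIMELY

Under the discovery rule, the claim accrued on 2010-07-26, when Achebe discovered the injury — not on the 2010-06-05 date of the underlying act.
30 months from 2010-07-26 is 2013-01-26.
The defendant's absence from the jurisdiction from 2010-09-27 to 2011-08-15 tolled the period for 322 days, extending the deadline to 2013-12-14.
Nothing else in the chronology tolls or restarts the period.
The 2013-10-03 filing precedes the 2013-12-14 deadline; the claim is timely.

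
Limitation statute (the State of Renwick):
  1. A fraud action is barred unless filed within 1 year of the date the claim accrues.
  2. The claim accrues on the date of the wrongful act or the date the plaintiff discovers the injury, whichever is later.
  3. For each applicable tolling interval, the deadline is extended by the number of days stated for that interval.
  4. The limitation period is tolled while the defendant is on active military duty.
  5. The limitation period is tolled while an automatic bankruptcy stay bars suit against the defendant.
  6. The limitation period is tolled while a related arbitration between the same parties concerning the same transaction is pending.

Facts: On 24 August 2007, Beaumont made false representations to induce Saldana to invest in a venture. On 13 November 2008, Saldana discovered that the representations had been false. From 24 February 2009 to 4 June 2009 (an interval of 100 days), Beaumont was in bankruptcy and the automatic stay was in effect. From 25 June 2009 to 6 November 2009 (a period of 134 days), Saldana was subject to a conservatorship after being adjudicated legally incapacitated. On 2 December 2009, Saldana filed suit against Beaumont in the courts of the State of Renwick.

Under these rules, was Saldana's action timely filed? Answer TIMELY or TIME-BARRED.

TIMELY

Because discovery on 13 November 2008 post-dates the 24 August 2007 act, accrual under the later-of rule falls on 13 November 2008.
The untolled deadline — 1 year after 13 November 2008 — is 13 November 2009.
Because the automatic bankruptcy stay ran from 24 February 2009 to 4 June 2009, the deadline is extended by 100 days to 21 February 2010.
No stated provision tolls the period for the plaintiff's incapacity, so the interval from 25 June 2009 to 6 November 2009 has no effect on the deadline.
Saldana filed on 2 December 2009, before the 21 February 2010 deadline, so the action is timely.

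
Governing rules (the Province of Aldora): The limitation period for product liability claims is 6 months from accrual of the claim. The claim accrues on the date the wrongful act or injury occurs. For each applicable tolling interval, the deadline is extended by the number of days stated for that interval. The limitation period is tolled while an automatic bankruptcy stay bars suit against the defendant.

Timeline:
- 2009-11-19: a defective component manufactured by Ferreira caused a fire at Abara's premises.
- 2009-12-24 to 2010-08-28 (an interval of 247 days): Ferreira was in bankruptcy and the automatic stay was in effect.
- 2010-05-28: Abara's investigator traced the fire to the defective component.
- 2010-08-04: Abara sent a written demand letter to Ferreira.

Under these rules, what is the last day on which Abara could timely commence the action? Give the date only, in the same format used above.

Accrual is governed by the date of the act, so the period began to run on 2009-11-19; the later discovery on 2010-05-28 is irrelevant under the stated rule.
6 months from 2009-11-19 is 2010-05-19.
Because the automatic bankruptcy stay ran from 2009-12-24 to 2010-08-28, the deadline is extended by 247 days to 2011-01-21.
The other events in the timeline have no effect on the limitation period under the stated rules.

2011-01-21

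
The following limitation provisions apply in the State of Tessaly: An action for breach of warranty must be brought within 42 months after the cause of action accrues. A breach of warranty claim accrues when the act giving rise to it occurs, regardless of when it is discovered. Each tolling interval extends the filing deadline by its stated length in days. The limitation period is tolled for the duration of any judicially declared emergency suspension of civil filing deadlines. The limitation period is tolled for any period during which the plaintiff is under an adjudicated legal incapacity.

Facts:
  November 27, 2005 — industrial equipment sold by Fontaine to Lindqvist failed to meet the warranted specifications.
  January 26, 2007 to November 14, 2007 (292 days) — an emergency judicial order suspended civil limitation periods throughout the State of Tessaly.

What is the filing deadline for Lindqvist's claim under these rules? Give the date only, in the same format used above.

The cause of action accrued on November 27, 2005, the date of the act.
42 months from November 27, 2005 is May 27, 2009.
Because the emergency suspension of filing deadlines ran from January 26, 2007 to November 14, 2007, the deadline is extended by 292 days to March 15, 2010.

March 15, 2010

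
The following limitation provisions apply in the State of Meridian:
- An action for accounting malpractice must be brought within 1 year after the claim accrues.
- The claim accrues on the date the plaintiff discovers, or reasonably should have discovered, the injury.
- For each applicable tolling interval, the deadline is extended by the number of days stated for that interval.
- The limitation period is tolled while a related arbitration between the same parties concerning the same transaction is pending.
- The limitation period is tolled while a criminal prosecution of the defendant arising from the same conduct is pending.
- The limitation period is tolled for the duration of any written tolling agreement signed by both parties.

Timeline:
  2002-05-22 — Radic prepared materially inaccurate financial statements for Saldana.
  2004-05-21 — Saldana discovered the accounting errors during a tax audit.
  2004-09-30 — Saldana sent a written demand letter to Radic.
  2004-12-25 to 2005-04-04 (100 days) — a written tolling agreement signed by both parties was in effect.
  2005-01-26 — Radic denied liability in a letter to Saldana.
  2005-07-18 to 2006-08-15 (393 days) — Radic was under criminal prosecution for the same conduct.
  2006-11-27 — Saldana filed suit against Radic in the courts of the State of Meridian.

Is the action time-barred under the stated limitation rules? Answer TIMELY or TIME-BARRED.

Accrual is tied to discovery, so the period began on 2004-05-21 rather than on 2002-05-22 when the act occurred.
1 year from 2004-05-21 is 2005-05-21.
The written tolling agreement from 2004-12-25 to 2005-04-04 tolled the period for 100 days, extending the deadline to 2005-08-29.
The period was tolled for 393 days by the pending criminal prosecution (2005-07-18 to 2006-08-15), pushing the deadline to 2006-09-26.
None of the other events listed affects the running of the period under the stated rules.
The 2006-11-27 filing falls after the 2006-09-26 deadline; the claim is time-barred.

TIME-BARRED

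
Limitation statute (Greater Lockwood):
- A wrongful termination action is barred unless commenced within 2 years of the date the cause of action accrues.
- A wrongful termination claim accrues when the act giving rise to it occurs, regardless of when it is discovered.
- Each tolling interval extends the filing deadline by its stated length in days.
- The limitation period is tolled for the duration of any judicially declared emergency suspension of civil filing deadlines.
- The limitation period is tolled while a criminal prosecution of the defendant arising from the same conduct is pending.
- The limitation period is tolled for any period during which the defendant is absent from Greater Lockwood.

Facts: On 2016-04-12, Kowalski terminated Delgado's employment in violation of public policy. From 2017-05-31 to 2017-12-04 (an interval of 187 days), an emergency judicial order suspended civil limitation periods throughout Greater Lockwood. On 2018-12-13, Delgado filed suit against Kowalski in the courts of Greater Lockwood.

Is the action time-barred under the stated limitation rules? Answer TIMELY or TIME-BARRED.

TIME-BARRED

The claim accrued on 2016-04-12, when the wrongful act occurred.
2 years from 2016-04-12 is 2018-04-12.
Because the emergency suspension of filing deadlines ran from 2017-05-31 to 2017-12-04, the deadline is extended by 187 days to 2018-10-16.
Delgado filed on 2018-12-13, after the 2018-10-16 deadline, so the action is time-barred.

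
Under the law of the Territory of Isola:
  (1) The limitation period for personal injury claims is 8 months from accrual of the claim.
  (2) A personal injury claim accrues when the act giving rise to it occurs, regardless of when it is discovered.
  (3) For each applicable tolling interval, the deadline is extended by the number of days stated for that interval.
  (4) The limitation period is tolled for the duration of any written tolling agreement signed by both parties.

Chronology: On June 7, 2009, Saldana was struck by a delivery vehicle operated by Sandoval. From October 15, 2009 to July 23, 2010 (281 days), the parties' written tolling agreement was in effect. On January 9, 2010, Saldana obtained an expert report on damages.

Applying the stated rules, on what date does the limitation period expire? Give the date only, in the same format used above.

The limitation period began to run on June 7, 2009.
The untolled deadline — 8 months after June 7, 2009 — is February 7, 2010.
The written tolling agreement from October 15, 2009 to July 23, 2010 tolled the period for 281 days, extending the deadline to November 15, 2010.
Nothing else in the chronology tolls or restarts the period.

November 15, 2010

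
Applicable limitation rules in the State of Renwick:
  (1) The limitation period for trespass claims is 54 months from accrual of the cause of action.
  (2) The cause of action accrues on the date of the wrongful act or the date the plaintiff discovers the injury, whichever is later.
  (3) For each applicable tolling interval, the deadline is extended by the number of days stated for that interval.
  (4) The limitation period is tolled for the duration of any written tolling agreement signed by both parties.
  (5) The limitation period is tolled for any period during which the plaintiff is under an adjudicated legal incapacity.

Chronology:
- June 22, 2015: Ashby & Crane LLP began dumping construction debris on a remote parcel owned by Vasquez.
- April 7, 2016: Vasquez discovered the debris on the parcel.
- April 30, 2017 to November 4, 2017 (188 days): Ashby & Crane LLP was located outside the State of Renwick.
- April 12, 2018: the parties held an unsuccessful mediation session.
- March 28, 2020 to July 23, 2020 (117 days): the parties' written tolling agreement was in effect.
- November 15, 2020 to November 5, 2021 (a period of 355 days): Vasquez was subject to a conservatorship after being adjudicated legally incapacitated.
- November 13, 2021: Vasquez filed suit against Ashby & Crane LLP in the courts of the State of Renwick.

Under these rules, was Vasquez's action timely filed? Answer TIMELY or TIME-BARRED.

TIMELY

The claim accrued on April 7, 2016 — the later of the June 22, 2015 act and the April 7, 2016 discovery.
Adding the 54 months base period to April 7, 2016 gives a deadline of October 7, 2020, before any tolling.
The period was tolled for 117 days by the written tolling agreement (March 28, 2020 to July 23, 2020), pushing the deadline to February 1, 2021.
Because the plaintiff's legal incapacity ran from November 15, 2020 to November 5, 2021, the deadline is extended by 355 days to January 22, 2022.
Although the defendant's absence ran from April 30, 2017 to November 4, 2017, the stated rules do not make that a tolling event, so it is disregarded.
None of the other events listed affects the running of the period under the stated rules.
Filing on November 13, 2021 beat the January 22, 2022 deadline — the action is timely.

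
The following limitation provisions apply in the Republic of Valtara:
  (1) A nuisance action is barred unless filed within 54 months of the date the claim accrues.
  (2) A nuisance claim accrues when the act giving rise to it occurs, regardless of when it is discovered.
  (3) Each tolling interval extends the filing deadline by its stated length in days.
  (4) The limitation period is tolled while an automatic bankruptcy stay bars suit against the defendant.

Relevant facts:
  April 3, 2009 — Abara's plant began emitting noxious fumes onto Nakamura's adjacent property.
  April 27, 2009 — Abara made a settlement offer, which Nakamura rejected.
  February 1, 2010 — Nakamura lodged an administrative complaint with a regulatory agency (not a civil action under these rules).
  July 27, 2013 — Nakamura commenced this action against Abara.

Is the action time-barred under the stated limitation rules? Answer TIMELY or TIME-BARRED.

TIMELY

The claim accrued on April 3, 2009, when the wrongful act occurred.
The untolled deadline — 54 months after April 3, 2009 — is October 3, 2013.
Nothing else in the chronology tolls or restarts the period.
The July 27, 2013 filing precedes the October 3, 2013 deadline; the claim is timely.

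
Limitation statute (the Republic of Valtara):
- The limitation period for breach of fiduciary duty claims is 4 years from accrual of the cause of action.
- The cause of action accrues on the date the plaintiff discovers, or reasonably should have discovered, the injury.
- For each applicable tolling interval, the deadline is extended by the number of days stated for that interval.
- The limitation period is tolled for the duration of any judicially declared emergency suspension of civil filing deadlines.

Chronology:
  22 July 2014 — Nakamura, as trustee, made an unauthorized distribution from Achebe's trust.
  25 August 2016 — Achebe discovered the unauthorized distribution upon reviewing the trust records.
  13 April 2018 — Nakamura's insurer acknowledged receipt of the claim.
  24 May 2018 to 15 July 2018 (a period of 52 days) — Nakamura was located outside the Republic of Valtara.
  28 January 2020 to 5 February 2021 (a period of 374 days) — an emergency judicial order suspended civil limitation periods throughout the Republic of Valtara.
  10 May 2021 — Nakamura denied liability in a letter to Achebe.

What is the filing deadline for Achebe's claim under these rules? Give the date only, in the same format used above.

3 September 2021

Under the discovery rule, the claim accrued on 25 August 2016, when Achebe discovered the injury — not on the 22 July 2014 date of the underlying act.
4 years from 25 August 2016 is 25 August 2020.
Because the emergency suspension of filing deadlines ran from 28 January 2020 to 5 February 2021, the deadline is extended by 374 days to 3 September 2021.
Although the defendant's absence ran from 24 May 2018 to 15 July 2018, the stated rules do not make that a tolling event, so it is disregarded.
None of the other events listed affects the running of the period under the stated rules.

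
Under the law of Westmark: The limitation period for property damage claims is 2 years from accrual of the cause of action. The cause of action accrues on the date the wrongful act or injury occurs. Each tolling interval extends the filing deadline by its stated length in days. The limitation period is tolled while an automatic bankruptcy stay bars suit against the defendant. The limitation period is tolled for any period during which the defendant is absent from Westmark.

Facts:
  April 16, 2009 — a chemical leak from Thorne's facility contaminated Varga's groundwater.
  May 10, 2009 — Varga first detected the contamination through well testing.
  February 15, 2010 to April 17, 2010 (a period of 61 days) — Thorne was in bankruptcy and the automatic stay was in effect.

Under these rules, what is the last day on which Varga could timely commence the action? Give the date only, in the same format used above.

June 16, 2011

Because the rule ties accrual to occurrence, the claim accrued on April 16, 2009, not on the May 10, 2009 discovery date.
Adding the 2 years base period to April 16, 2009 gives a deadline of April 16, 2011, before any tolling.
The automatic bankruptcy stay from February 15, 2010 to April 17, 2010 tolled the period for 61 days, extending the deadline to June 16, 2011.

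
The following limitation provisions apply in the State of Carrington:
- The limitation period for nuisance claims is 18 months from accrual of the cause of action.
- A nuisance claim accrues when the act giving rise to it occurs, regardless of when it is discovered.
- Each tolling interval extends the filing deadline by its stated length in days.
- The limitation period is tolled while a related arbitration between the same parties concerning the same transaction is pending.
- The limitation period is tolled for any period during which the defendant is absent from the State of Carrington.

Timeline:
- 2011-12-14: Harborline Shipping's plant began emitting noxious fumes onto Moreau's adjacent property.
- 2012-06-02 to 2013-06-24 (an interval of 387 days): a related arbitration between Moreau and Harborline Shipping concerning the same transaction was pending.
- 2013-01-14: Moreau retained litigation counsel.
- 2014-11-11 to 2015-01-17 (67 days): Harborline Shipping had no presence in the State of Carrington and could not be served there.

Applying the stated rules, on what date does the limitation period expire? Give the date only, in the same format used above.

The limitation period began to run on 2011-12-14.
18 months from 2011-12-14 is 2013-06-14.
The period was tolled for 387 days by the pending related arbitration (2012-06-02 to 2013-06-24), pushing the deadline to 2014-07-06.
The defendant's absence from the jurisdiction starting 2014-11-11 came too late — the period had run on 2014-07-06 — and so does not extend the deadline.
Nothing else in the chronology tolls or restarts the period.

2014-07-06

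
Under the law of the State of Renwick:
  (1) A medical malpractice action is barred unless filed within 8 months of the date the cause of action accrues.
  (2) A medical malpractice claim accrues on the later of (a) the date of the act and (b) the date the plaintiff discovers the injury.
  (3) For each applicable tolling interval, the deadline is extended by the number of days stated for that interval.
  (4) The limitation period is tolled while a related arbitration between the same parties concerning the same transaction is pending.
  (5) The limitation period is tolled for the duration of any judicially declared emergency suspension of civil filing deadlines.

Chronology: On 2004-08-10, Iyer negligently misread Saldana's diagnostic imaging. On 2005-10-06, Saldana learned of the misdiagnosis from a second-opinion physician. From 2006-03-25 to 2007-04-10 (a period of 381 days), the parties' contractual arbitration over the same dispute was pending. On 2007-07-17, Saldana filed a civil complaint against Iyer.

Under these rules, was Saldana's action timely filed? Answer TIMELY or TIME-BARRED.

TIME-BARRED

Taking the later of the act (2004-08-10) and discovery (2005-10-06), the claim accrued on 2005-10-06.
8 months from 2005-10-06 is 2006-06-06.
The period was tolled for 381 days by the pending related arbitration (2006-03-25 to 2007-04-10), pushing the deadline to 2007-06-22.
The 2007-07-17 filing falls after the 2007-06-22 deadline; the claim is time-barred.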